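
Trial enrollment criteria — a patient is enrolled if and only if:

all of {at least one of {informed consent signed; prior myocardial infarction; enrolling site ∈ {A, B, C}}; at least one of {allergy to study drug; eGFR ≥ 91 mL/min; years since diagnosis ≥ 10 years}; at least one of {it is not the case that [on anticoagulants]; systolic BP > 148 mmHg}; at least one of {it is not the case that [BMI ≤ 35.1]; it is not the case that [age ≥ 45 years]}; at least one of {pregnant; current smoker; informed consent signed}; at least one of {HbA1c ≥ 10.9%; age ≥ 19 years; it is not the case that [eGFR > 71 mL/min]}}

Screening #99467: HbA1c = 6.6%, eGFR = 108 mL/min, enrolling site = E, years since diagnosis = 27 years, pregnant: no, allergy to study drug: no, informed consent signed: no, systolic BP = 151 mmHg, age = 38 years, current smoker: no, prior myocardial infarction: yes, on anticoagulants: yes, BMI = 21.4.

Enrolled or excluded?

Excluded

Atomic conditions:
  informed consent signed: no → false
  prior myocardial infarction: yes → true
  enrolling site ∈ {A, B, C}: E is not in the set → false
  allergy to study drug: no → false
  eGFR ≥ 91 mL/min: 108 ≥ 91 is true
  years since diagnosis ≥ 10 years: 27 ≥ 10 is true
  on anticoagulants: yes → true
  systolic BP > 148 mmHg: 151 > 148 is true
  BMI ≤ 35.1: 21.4 ≤ 35.1 is true
  age ≥ 45 years: 38 ≥ 45 is false
  pregnant: no → false
  current smoker: no → false
  HbA1c ≥ 10.9%: 6.6 ≥ 10.9 is false
  age ≥ 19 years: 38 ≥ 19 is true
  eGFR > 71 mL/min: 108 > 71 is true
Combine:
[1] false OR true OR false = true
[2] false OR true OR true = true
[3.1] NOT true = false
[3] false OR true = true
[4.1] NOT true = false
[4.2] NOT false = true
[4] false OR true = true
[5] false OR false OR false = false
[6.3] NOT true = false
[6] false OR true OR false = true
[root] true AND true AND true AND true AND false AND true = false
Overall: false → excluded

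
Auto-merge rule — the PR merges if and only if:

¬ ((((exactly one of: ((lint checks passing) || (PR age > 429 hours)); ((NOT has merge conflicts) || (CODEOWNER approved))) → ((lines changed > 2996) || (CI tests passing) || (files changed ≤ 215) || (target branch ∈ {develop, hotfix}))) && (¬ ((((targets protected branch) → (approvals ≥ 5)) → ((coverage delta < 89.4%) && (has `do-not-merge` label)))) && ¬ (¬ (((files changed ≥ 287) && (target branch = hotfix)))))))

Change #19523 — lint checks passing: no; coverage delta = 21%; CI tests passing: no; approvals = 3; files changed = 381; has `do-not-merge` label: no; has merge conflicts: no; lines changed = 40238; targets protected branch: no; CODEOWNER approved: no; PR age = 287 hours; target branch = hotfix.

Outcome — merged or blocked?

Blocked

Atomic conditions:
  lint checks passing: no → false
  PR age > 429 hours: 287 > 429 is false
  NOT has merge conflicts: no → true
  CODEOWNER approved: no → false
  lines changed > 2996: 40238 > 2996 is true
  CI tests passing: no → false
  files changed ≤ 215: 381 ≤ 215 is false
  target branch ∈ {develop, hotfix}: hotfix is in the set → true
  targets protected branch: no → false
  approvals ≥ 5: 3 ≥ 5 is false
  coverage delta < 89.4%: 21 < 89.4 is true
  has `do-not-merge` label: no → false
  files changed ≥ 287: 381 ≥ 287 is true
  target branch = hotfix: hotfix == hotfix is true
Combine:
[1.1.1.1] false OR false = false
[1.1.1.2] true OR false = true
[1.1.1] exactly-one(false, true) = true
[1.1.2] true OR false OR false OR true = true
[1.1] true → true = true
[1.2.1.1.1] false → false (antecedent false ⇒ implication holds) = true
[1.2.1.1.2] true AND false = false
[1.2.1.1] true → false = false
[1.2.1] NOT false = true
[1.2.2.1.1] true AND true = true
[1.2.2.1] NOT true = false
[1.2.2] NOT false = true
[1.2] true AND true = true
[1] true AND true = true
[root] NOT true = false
Overall: false → blocked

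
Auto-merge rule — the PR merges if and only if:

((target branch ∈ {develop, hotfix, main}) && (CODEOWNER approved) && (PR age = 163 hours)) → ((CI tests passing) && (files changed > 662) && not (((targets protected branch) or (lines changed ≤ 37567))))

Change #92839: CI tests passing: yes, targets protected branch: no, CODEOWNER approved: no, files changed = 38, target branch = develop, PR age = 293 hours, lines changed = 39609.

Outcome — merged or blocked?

Atomic conditions:
  target branch ∈ {develop, hotfix, main}: develop is in the set → true
  CODEOWNER approved: no → false
  PR age = 163 hours: 293 == 163 is false
  CI tests passing: yes → true
  files changed > 662: 38 > 662 is false
  targets protected branch: no → false
  lines changed ≤ 37567: 39609 ≤ 37567 is false
Combine:
[1] true AND false AND false = false
[2.3.1] false OR false = false
[2.3] NOT false = true
[2] true AND false AND true = false
[root] false → false (antecedent false ⇒ implication holds) = true
Overall: true → merged

Merged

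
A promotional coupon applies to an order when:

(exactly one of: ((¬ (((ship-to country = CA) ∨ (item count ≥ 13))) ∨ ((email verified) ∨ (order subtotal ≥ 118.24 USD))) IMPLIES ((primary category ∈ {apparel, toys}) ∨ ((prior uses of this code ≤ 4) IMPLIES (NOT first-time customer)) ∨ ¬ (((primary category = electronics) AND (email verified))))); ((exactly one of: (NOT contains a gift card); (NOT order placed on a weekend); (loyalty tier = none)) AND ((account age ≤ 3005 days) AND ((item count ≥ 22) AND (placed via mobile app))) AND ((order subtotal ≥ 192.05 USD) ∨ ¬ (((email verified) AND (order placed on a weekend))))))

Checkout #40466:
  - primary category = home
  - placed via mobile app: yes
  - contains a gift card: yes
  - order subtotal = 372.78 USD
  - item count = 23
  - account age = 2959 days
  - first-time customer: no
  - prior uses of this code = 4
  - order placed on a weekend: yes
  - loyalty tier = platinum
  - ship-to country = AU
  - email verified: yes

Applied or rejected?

Applied

Atomic conditions:
  ship-to country = CA: AU == CA is false
  item count ≥ 13: 23 ≥ 13 is true
  email verified: yes → true
  order subtotal ≥ 118.24 USD: 372.78 ≥ 118.24 is true
  primary category ∈ {apparel, toys}: home is not in the set → false
  prior uses of this code ≤ 4: 4 ≤ 4 is true
  NOT first-time customer: no → true
  primary category = electronics: home == electronics is false
  NOT contains a gift card: yes → false
  NOT order placed on a weekend: yes → false
  loyalty tier = none: platinum == none is false
  account age ≤ 3005 days: 2959 ≤ 3005 is true
  item count ≥ 22: 23 ≥ 22 is true
  placed via mobile app: yes → true
  order subtotal ≥ 192.05 USD: 372.78 ≥ 192.05 is true
  order placed on a weekend: yes → true
Combine:
[1.1.1.1] false OR true = true
[1.1.1] NOT true = false
[1.1.2] true OR true = true
[1.1] false OR true = true
[1.2.2] true → true = true
[1.2.3.1] false AND true = false
[1.2.3] NOT false = true
[1.2] false OR true OR true = true
[1] true → true = true
[2.1] exactly-one(false, false, false) = false
[2.2.2] true AND true = true
[2.2] true AND true = true
[2.3.2.1] true AND true = true
[2.3.2] NOT true = false
[2.3] true OR false = true
[2] false AND true AND true = false
[root] exactly-one(true, false) = true
Overall: true → applied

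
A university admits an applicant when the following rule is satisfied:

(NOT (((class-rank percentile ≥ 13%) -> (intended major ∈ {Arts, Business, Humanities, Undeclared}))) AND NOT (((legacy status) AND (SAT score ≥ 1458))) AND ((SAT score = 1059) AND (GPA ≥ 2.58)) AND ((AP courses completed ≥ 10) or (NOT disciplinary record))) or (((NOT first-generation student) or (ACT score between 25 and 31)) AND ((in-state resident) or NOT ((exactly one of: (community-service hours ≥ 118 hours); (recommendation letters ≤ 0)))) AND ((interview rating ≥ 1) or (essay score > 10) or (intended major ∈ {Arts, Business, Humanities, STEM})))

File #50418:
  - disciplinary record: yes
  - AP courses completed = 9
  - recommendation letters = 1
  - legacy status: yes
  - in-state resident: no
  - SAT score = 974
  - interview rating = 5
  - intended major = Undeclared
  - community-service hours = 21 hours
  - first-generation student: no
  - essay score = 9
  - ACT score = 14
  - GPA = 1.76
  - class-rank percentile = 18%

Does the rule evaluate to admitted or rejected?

Admitted

Atomic conditions:
  class-rank percentile ≥ 13%: 18 ≥ 13 is true
  intended major ∈ {Arts, Business, Humanities, Undeclared}: Undeclared is in the set → true
  legacy status: yes → true
  SAT score ≥ 1458: 974 ≥ 1458 is false
  SAT score = 1059: 974 == 1059 is false
  GPA ≥ 2.58: 1.76 ≥ 2.58 is false
  AP courses completed ≥ 10: 9 ≥ 10 is false
  NOT disciplinary record: yes → false
  NOT first-generation student: no → true
  ACT score between 25 and 31: 14 in [25, 31] is false
  in-state resident: no → false
  community-service hours ≥ 118 hours: 21 ≥ 118 is false
  recommendation letters ≤ 0: 1 ≤ 0 is false
  interview rating ≥ 1: 5 ≥ 1 is true
  essay score > 10: 9 > 10 is false
  intended major ∈ {Arts, Business, Humanities, STEM}: Undeclared is not in the set → false
Combine:
[1.1.1] true → true = true
[1.1] NOT true = false
[1.2.1] true AND false = false
[1.2] NOT false = true
[1.3] false AND false = false
[1.4] false OR false = false
[1] false AND true AND false AND false = false
[2.1] true OR false = true
[2.2.2.1] exactly-one(false, false) = false
[2.2.2] NOT false = true
[2.2] false OR true = true
[2.3] true OR false OR false = true
[2] true AND true AND true = true
[root] false OR true = true
Overall: true → admitted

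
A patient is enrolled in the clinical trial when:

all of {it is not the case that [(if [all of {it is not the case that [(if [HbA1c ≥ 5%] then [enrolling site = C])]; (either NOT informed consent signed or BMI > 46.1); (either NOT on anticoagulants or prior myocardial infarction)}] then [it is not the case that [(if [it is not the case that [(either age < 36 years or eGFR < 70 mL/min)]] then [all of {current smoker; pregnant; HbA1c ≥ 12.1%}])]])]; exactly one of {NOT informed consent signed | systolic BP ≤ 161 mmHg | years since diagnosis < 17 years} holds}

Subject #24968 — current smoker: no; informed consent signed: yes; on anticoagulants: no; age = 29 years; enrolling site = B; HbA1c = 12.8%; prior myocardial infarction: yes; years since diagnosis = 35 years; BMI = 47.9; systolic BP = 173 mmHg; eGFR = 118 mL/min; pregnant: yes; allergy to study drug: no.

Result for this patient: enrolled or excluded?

Excluded

Atomic conditions:
  HbA1c ≥ 5%: 12.8 ≥ 5 is true
  enrolling site = C: B == C is false
  NOT informed consent signed: yes → false
  BMI > 46.1: 47.9 > 46.1 is true
  NOT on anticoagulants: no → true
  prior myocardial infarction: yes → true
  age < 36 years: 29 < 36 is true
  eGFR < 70 mL/min: 118 < 70 is false
  current smoker: no → false
  pregnant: yes → true
  HbA1c ≥ 12.1%: 12.8 ≥ 12.1 is true
  systolic BP ≤ 161 mmHg: 173 ≤ 161 is false
  years since diagnosis < 17 years: 35 < 17 is false
Combine:
[1.1.1.1.1] true → false = false
[1.1.1.1] NOT false = true
[1.1.1.2] false OR true = true
[1.1.1.3] true OR true = true
[1.1.1] true AND true AND true = true
[1.1.2.1.1.1] true OR false = true
[1.1.2.1.1] NOT true = false
[1.1.2.1.2] false AND true AND true = false
[1.1.2.1] false → false (antecedent false ⇒ implication holds) = true
[1.1.2] NOT true = false
[1.1] true → false = false
[1] NOT false = true
[2] exactly-one(false, false, false) = false
[root] true AND false = false
Overall: false → excluded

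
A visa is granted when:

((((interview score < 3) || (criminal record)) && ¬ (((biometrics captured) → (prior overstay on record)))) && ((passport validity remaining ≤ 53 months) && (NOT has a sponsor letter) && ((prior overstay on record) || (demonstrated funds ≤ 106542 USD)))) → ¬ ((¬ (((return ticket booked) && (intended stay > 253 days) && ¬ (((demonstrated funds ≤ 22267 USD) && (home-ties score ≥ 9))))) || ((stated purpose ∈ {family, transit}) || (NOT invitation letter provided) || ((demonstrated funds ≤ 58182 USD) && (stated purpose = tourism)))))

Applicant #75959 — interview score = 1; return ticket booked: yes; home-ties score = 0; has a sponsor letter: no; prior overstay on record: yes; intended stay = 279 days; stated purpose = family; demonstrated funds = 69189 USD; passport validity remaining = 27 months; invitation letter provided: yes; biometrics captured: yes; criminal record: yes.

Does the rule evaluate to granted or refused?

Atomic conditions:
  interview score < 3: 1 < 3 is true
  criminal record: yes → true
  biometrics captured: yes → true
  prior overstay on record: yes → true
  passport validity remaining ≤ 53 months: 27 ≤ 53 is true
  NOT has a sponsor letter: no → true
  demonstrated funds ≤ 106542 USD: 69189 ≤ 106542 is true
  return ticket booked: yes → true
  intended stay > 253 days: 279 > 253 is true
  demonstrated funds ≤ 22267 USD: 69189 ≤ 22267 is false
  home-ties score ≥ 9: 0 ≥ 9 is false
  stated purpose ∈ {family, transit}: family is in the set → true
  NOT invitation letter provided: yes → false
  demonstrated funds ≤ 58182 USD: 69189 ≤ 58182 is false
  stated purpose = tourism: family == tourism is false
Combine:
[1.1.1] true OR true = true
[1.1.2.1] true → true = true
[1.1.2] NOT true = false
[1.1] true AND false = false
[1.2.3] true OR true = true
[1.2] true AND true AND true = true
[1] false AND true = false
[2.1.1.1.3.1] false AND false = false
[2.1.1.1.3] NOT false = true
[2.1.1.1] true AND true AND true = true
[2.1.1] NOT true = false
[2.1.2.3] false AND false = false
[2.1.2] true OR false OR false = true
[2.1] false OR true = true
[2] NOT true = false
[root] false → false (antecedent false ⇒ implication holds) = true
Overall: true → granted

Granted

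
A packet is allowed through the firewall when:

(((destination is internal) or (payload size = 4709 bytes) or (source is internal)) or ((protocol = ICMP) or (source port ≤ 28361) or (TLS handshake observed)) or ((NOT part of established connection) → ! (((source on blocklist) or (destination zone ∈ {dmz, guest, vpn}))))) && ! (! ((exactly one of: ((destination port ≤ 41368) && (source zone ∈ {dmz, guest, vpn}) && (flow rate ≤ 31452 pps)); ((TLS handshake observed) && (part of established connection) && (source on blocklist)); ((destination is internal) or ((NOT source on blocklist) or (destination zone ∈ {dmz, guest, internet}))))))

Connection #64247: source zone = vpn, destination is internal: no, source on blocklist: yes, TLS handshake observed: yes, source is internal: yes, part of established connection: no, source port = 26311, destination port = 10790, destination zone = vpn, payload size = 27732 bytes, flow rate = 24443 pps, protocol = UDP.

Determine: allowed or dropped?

Atomic conditions:
  destination is internal: no → false
  payload size = 4709 bytes: 27732 == 4709 is false
  source is internal: yes → true
  protocol = ICMP: UDP == ICMP is false
  source port ≤ 28361: 26311 ≤ 28361 is true
  TLS handshake observed: yes → true
  NOT part of established connection: no → true
  source on blocklist: yes → true
  destination zone ∈ {dmz, guest, vpn}: vpn is in the set → true
  destination port ≤ 41368: 10790 ≤ 41368 is true
  source zone ∈ {dmz, guest, vpn}: vpn is in the set → true
  flow rate ≤ 31452 pps: 24443 ≤ 31452 is true
  part of established connection: no → false
  NOT source on blocklist: yes → false
  destination zone ∈ {dmz, guest, internet}: vpn is not in the set → false
Combine:
[1.1] false OR false OR true = true
[1.2] false OR true OR true = true
[1.3.2.1] true OR true = true
[1.3.2] NOT true = false
[1.3] true → false = false
[1] true OR true OR false = true
[2.1.1.1] true AND true AND true = true
[2.1.1.2] true AND false AND true = false
[2.1.1.3.2] false OR false = false
[2.1.1.3] false OR false = false
[2.1.1] exactly-one(true, false, false) = true
[2.1] NOT true = false
[2] NOT false = true
[root] true AND true = true
Overall: true → allowed

Allowed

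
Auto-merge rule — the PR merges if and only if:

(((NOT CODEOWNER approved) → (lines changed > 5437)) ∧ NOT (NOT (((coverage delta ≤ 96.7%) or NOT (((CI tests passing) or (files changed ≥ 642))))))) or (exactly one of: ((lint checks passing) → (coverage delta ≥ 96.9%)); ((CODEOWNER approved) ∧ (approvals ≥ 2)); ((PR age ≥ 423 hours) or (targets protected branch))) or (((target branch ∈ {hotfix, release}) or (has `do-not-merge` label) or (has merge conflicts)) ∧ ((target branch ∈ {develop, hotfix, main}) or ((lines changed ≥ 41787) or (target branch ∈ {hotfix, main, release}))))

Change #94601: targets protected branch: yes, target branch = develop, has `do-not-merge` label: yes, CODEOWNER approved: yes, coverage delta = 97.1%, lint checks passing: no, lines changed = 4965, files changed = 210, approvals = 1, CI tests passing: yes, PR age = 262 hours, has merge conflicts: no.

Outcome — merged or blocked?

Atomic conditions:
  NOT CODEOWNER approved: yes → false
  lines changed > 5437: 4965 > 5437 is false
  coverage delta ≤ 96.7%: 97.1 ≤ 96.7 is false
  CI tests passing: yes → true
  files changed ≥ 642: 210 ≥ 642 is false
  lint checks passing: no → false
  coverage delta ≥ 96.9%: 97.1 ≥ 96.9 is true
  CODEOWNER approved: yes → true
  approvals ≥ 2: 1 ≥ 2 is false
  PR age ≥ 423 hours: 262 ≥ 423 is false
  targets protected branch: yes → true
  target branch ∈ {hotfix, release}: develop is not in the set → false
  has `do-not-merge` label: yes → true
  has merge conflicts: no → false
  target branch ∈ {develop, hotfix, main}: develop is in the set → true
  lines changed ≥ 41787: 4965 ≥ 41787 is false
  target branch ∈ {hotfix, main, release}: develop is not in the set → false
Combine:
[1.1] false → false (antecedent false ⇒ implication holds) = true
[1.2.1.1.2.1] true OR false = true
[1.2.1.1.2] NOT true = false
[1.2.1.1] false OR false = false
[1.2.1] NOT false = true
[1.2] NOT true = false
[1] true AND false = false
[2.1] false → true (antecedent false ⇒ implication holds) = true
[2.2] true AND false = false
[2.3] false OR true = true
[2] exactly-one(true, false, true) = false
[3.1] false OR true OR false = true
[3.2.2] false OR false = false
[3.2] true OR false = true
[3] true AND true = true
[root] false OR false OR true = true
Overall: true → merged

Merged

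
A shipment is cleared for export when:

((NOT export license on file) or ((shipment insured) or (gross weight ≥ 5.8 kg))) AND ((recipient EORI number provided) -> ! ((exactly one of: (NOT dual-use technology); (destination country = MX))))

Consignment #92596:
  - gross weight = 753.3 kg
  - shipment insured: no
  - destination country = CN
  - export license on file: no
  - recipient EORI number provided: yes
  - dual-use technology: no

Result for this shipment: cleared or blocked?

Blocked

Atomic conditions:
  NOT export license on file: no → true
  shipment insured: no → false
  gross weight ≥ 5.8 kg: 753.3 ≥ 5.8 is true
  recipient EORI number provided: yes → true
  NOT dual-use technology: no → true
  destination country = MX: CN == MX is false
Combine:
[1.2] false OR true = true
[1] true OR true = true
[2.2.1] exactly-one(true, false) = true
[2.2] NOT true = false
[2] true → false = false
[root] true AND false = false
Overall: false → blocked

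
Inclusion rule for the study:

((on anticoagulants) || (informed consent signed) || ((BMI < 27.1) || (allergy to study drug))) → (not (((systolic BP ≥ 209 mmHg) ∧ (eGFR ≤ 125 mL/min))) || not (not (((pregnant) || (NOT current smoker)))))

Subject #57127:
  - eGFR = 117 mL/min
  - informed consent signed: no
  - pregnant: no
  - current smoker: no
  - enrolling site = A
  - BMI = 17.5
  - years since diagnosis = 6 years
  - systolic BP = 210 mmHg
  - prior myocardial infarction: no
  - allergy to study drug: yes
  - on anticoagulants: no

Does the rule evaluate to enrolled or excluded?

Atomic conditions:
  on anticoagulants: no → false
  informed consent signed: no → false
  BMI < 27.1: 17.5 < 27.1 is true
  allergy to study drug: yes → true
  systolic BP ≥ 209 mmHg: 210 ≥ 209 is true
  eGFR ≤ 125 mL/min: 117 ≤ 125 is true
  pregnant: no → false
  NOT current smoker: no → true
Combine:
[1.3] true OR true = true
[1] false OR false OR true = true
[2.1.1] true AND true = true
[2.1] NOT true = false
[2.2.1.1] false OR true = true
[2.2.1] NOT true = false
[2.2] NOT false = true
[2] false OR true = true
[root] true → true = true
Overall: true → enrolled

Enrolled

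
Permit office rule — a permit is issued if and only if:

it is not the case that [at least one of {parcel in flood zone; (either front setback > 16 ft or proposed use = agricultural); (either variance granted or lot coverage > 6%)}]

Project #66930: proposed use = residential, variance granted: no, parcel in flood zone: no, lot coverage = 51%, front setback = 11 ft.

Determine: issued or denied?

Atomic conditions:
  parcel in flood zone: no → false
  front setback > 16 ft: 11 > 16 is false
  proposed use = agricultural: residential == agricultural is false
  variance granted: no → false
  lot coverage > 6%: 51 > 6 is true
Combine:
[1.2] false OR false = false
[1.3] false OR true = true
[1] false OR false OR true = true
[root] NOT true = false
Overall: false → denied

Denied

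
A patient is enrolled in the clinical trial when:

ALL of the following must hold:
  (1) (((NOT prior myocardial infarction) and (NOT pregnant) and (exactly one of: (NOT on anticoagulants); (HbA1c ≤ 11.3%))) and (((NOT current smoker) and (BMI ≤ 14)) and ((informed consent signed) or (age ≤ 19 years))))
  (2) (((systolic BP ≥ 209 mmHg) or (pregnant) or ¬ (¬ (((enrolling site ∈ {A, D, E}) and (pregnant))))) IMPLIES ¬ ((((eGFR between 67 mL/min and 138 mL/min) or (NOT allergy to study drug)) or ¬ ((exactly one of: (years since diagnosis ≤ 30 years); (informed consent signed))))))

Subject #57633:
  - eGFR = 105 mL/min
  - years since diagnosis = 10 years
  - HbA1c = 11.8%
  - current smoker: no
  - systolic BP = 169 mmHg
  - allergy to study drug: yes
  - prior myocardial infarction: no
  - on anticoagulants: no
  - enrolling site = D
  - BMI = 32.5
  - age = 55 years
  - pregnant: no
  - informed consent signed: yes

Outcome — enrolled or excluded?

Excluded

Atomic conditions:
  NOT prior myocardial infarction: no → true
  NOT pregnant: no → true
  NOT on anticoagulants: no → true
  HbA1c ≤ 11.3%: 11.8 ≤ 11.3 is false
  NOT current smoker: no → true
  BMI ≤ 14: 32.5 ≤ 14 is false
  informed consent signed: yes → true
  age ≤ 19 years: 55 ≤ 19 is false
  systolic BP ≥ 209 mmHg: 169 ≥ 209 is false
  pregnant: no → false
  enrolling site ∈ {A, D, E}: D is in the set → true
  eGFR between 67 mL/min and 138 mL/min: 105 in [67, 138] is true
  NOT allergy to study drug: yes → false
  years since diagnosis ≤ 30 years: 10 ≤ 30 is true
Combine:
[1.1.3] exactly-one(true, false) = true
[1.1] true AND true AND true = true
[1.2.1] true AND false = false
[1.2.2] true OR false = true
[1.2] false AND true = false
[1] true AND false = false
[2.1.3.1.1] true AND false = false
[2.1.3.1] NOT false = true
[2.1.3] NOT true = false
[2.1] false OR false OR false = false
[2.2.1.1] true OR false = true
[2.2.1.2.1] exactly-one(true, true) = false
[2.2.1.2] NOT false = true
[2.2.1] true OR true = true
[2.2] NOT true = false
[2] false → false (antecedent false ⇒ implication holds) = true
[root] false AND true = false
Overall: false → excluded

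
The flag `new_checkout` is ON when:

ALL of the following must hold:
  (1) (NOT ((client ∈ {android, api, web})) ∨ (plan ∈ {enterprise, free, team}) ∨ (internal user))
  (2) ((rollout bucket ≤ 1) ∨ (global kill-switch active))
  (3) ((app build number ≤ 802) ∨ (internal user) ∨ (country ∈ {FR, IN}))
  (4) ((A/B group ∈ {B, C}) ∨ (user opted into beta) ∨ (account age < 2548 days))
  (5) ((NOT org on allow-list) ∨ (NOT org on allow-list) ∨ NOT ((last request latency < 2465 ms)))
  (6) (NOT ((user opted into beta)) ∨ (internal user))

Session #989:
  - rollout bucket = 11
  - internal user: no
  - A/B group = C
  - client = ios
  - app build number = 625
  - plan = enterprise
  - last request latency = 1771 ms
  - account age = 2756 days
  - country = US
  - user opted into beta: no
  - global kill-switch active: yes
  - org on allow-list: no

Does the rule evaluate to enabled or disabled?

Atomic conditions:
  client ∈ {android, api, web}: ios is not in the set → false
  plan ∈ {enterprise, free, team}: enterprise is in the set → true
  internal user: no → false
  rollout bucket ≤ 1: 11 ≤ 1 is false
  global kill-switch active: yes → true
  app build number ≤ 802: 625 ≤ 802 is true
  country ∈ {FR, IN}: US is not in the set → false
  A/B group ∈ {B, C}: C is in the set → true
  user opted into beta: no → false
  account age < 2548 days: 2756 < 2548 is false
  NOT org on allow-list: no → true
  last request latency < 2465 ms: 1771 < 2465 is true
Combine:
[1.1] NOT false = true
[1] true OR true OR false = true
[2] false OR true = true
[3] true OR false OR false = true
[4] true OR false OR false = true
[5.3] NOT true = false
[5] true OR true OR false = true
[6.1] NOT false = true
[6] true OR false = true
[root] true AND true AND true AND true AND true AND true = true
Overall: true → enabled

Enabled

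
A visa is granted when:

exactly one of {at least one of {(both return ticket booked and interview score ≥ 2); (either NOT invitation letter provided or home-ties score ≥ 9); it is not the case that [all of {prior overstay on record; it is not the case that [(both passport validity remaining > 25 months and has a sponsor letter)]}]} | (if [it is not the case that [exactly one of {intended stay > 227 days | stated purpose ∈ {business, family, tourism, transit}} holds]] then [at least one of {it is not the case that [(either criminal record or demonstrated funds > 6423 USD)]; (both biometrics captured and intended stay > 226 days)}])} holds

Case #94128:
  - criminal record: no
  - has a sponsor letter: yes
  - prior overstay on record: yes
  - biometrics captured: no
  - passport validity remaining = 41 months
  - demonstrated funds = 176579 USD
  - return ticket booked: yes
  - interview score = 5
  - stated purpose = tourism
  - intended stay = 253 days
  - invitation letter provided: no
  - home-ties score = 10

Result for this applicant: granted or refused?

Atomic conditions:
  return ticket booked: yes → true
  interview score ≥ 2: 5 ≥ 2 is true
  NOT invitation letter provided: no → true
  home-ties score ≥ 9: 10 ≥ 9 is true
  prior overstay on record: yes → true
  passport validity remaining > 25 months: 41 > 25 is true
  has a sponsor letter: yes → true
  intended stay > 227 days: 253 > 227 is true
  stated purpose ∈ {business, family, tourism, transit}: tourism is in the set → true
  criminal record: no → false
  demonstrated funds > 6423 USD: 176579 > 6423 is true
  biometrics captured: no → false
  intended stay > 226 days: 253 > 226 is true
Combine:
[1.1] true AND true = true
[1.2] true OR true = true
[1.3.1.2.1] true AND true = true
[1.3.1.2] NOT true = false
[1.3.1] true AND false = false
[1.3] NOT false = true
[1] true OR true OR true = true
[2.1.1] exactly-one(true, true) = false
[2.1] NOT false = true
[2.2.1.1] false OR true = true
[2.2.1] NOT true = false
[2.2.2] false AND true = false
[2.2] false OR false = false
[2] true → false = false
[root] exactly-one(true, false) = true
Overall: true → granted

Granted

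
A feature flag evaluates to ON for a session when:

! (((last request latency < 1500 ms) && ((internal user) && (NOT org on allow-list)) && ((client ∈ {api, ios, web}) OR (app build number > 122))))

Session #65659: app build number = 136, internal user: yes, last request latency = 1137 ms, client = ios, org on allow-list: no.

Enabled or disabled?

Disabled

Atomic conditions:
  last request latency < 1500 ms: 1137 < 1500 is true
  internal user: yes → true
  NOT org on allow-list: no → true
  client ∈ {api, ios, web}: ios is in the set → true
  app build number > 122: 136 > 122 is true
Combine:
[1.2] true AND true = true
[1.3] true OR true = true
[1] true AND true AND true = true
[root] NOT true = false
Overall: false → disabled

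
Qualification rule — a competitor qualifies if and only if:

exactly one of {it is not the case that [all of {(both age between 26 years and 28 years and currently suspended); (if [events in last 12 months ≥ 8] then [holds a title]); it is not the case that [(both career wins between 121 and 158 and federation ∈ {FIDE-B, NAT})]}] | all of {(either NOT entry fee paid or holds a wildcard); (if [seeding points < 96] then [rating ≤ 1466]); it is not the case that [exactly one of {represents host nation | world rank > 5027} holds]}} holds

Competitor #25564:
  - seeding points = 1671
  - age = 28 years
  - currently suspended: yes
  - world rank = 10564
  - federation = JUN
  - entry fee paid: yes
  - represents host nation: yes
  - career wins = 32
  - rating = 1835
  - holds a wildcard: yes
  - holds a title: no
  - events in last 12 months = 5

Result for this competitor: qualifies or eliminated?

Atomic conditions:
  age between 26 years and 28 years: 28 in [26, 28] is true
  currently suspended: yes → true
  events in last 12 months ≥ 8: 5 ≥ 8 is false
  holds a title: no → false
  career wins between 121 and 158: 32 in [121, 158] is false
  federation ∈ {FIDE-B, NAT}: JUN is not in the set → false
  NOT entry fee paid: yes → false
  holds a wildcard: yes → true
  seeding points < 96: 1671 < 96 is false
  rating ≤ 1466: 1835 ≤ 1466 is false
  represents host nation: yes → true
  world rank > 5027: 10564 > 5027 is true
Combine:
[1.1.1] true AND true = true
[1.1.2] false → false (antecedent false ⇒ implication holds) = true
[1.1.3.1] false AND false = false
[1.1.3] NOT false = true
[1.1] true AND true AND true = true
[1] NOT true = false
[2.1] false OR true = true
[2.2] false → false (antecedent false ⇒ implication holds) = true
[2.3.1] exactly-one(true, true) = false
[2.3] NOT false = true
[2] true AND true AND true = true
[root] exactly-one(false, true) = true
Overall: true → qualifies

Qualifies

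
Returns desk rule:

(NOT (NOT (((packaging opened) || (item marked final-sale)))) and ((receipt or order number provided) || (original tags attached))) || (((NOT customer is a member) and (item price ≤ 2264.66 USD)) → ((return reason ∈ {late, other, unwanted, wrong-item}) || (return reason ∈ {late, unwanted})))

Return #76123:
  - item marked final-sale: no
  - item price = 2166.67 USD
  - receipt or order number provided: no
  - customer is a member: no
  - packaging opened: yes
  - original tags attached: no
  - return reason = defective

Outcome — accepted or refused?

Atomic conditions:
  packaging opened: yes → true
  item marked final-sale: no → false
  receipt or order number provided: no → false
  original tags attached: no → false
  NOT customer is a member: no → true
  item price ≤ 2264.66 USD: 2166.67 ≤ 2264.66 is true
  return reason ∈ {late, other, unwanted, wrong-item}: defective is not in the set → false
  return reason ∈ {late, unwanted}: defective is not in the set → false
Combine:
[1.1.1.1] true OR false = true
[1.1.1] NOT true = false
[1.1] NOT false = true
[1.2] false OR false = false
[1] true AND false = false
[2.1] true AND true = true
[2.2] false OR false = false
[2] true → false = false
[root] false OR false = false
Overall: false → refused

Refused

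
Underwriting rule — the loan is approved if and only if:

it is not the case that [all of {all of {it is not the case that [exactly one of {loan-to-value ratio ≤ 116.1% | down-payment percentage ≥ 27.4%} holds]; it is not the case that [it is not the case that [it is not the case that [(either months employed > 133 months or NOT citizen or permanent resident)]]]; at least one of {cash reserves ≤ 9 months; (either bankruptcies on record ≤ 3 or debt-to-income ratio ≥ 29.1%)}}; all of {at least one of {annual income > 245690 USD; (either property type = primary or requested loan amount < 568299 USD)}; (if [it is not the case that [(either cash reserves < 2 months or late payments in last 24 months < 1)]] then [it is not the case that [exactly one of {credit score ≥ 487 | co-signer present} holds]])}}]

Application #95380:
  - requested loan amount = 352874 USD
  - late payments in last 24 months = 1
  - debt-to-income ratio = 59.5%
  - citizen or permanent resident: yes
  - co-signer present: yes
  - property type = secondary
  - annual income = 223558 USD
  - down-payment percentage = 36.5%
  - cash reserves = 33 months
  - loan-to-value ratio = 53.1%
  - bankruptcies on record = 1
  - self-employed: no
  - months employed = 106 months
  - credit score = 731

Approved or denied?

Atomic conditions:
  loan-to-value ratio ≤ 116.1%: 53.1 ≤ 116.1 is true
  down-payment percentage ≥ 27.4%: 36.5 ≥ 27.4 is true
  months employed > 133 months: 106 > 133 is false
  NOT citizen or permanent resident: yes → false
  cash reserves ≤ 9 months: 33 ≤ 9 is false
  bankruptcies on record ≤ 3: 1 ≤ 3 is true
  debt-to-income ratio ≥ 29.1%: 59.5 ≥ 29.1 is true
  annual income > 245690 USD: 223558 > 245690 is false
  property type = primary: secondary == primary is false
  requested loan amount < 568299 USD: 352874 < 568299 is true
  cash reserves < 2 months: 33 < 2 is false
  late payments in last 24 months < 1: 1 < 1 is false
  credit score ≥ 487: 731 ≥ 487 is true
  co-signer present: yes → true
Combine:
[1.1.1.1] exactly-one(true, true) = false
[1.1.1] NOT false = true
[1.1.2.1.1.1] false OR false = false
[1.1.2.1.1] NOT false = true
[1.1.2.1] NOT true = false
[1.1.2] NOT false = true
[1.1.3.2] true OR true = true
[1.1.3] false OR true = true
[1.1] true AND true AND true = true
[1.2.1.2] false OR true = true
[1.2.1] false OR true = true
[1.2.2.1.1] false OR false = false
[1.2.2.1] NOT false = true
[1.2.2.2.1] exactly-one(true, true) = false
[1.2.2.2] NOT false = true
[1.2.2] true → true = true
[1.2] true AND true = true
[1] true AND true = true
[root] NOT true = false
Overall: false → denied

Denied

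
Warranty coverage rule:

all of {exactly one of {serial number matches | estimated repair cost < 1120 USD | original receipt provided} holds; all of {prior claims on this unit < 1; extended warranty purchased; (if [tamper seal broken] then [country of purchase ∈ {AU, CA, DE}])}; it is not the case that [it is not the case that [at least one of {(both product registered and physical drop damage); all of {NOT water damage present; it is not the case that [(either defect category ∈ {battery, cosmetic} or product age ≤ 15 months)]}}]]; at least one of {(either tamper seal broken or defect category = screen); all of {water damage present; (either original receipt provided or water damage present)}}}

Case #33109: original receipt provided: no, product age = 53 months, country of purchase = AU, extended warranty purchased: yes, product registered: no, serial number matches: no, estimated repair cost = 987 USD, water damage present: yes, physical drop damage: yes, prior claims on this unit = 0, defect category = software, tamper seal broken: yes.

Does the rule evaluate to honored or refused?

Atomic conditions:
  serial number matches: no → false
  estimated repair cost < 1120 USD: 987 < 1120 is true
  original receipt provided: no → false
  prior claims on this unit < 1: 0 < 1 is true
  extended warranty purchased: yes → true
  tamper seal broken: yes → true
  country of purchase ∈ {AU, CA, DE}: AU is in the set → true
  product registered: no → false
  physical drop damage: yes → true
  NOT water damage present: yes → false
  defect category ∈ {battery, cosmetic}: software is not in the set → false
  product age ≤ 15 months: 53 ≤ 15 is false
  defect category = screen: software == screen is false
  water damage present: yes → true
Combine:
[1] exactly-one(false, true, false) = true
[2.3] true → true = true
[2] true AND true AND true = true
[3.1.1.1] false AND true = false
[3.1.1.2.2.1] false OR false = false
[3.1.1.2.2] NOT false = true
[3.1.1.2] false AND true = false
[3.1.1] false OR false = false
[3.1] NOT false = true
[3] NOT true = false
[4.1] true OR false = true
[4.2.2] false OR true = true
[4.2] true AND true = true
[4] true OR true = true
[root] true AND true AND false AND true = false
Overall: false → refused

Refused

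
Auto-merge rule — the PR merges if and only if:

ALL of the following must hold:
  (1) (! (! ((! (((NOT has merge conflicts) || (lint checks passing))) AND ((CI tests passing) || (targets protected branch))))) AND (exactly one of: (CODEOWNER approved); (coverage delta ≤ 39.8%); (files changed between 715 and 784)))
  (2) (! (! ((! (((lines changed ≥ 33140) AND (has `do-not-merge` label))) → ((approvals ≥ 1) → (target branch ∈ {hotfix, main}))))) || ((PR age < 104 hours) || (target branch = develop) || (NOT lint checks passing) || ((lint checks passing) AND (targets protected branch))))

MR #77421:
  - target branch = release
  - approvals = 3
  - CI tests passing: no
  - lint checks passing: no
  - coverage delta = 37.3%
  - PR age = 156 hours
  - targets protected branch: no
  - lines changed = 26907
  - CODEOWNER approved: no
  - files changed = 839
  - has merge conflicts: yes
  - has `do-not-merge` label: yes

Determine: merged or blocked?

Blocked

Atomic conditions:
  NOT has merge conflicts: yes → false
  lint checks passing: no → false
  CI tests passing: no → false
  targets protected branch: no → false
  CODEOWNER approved: no → false
  coverage delta ≤ 39.8%: 37.3 ≤ 39.8 is true
  files changed between 715 and 784: 839 in [715, 784] is false
  lines changed ≥ 33140: 26907 ≥ 33140 is false
  has `do-not-merge` label: yes → true
  approvals ≥ 1: 3 ≥ 1 is true
  target branch ∈ {hotfix, main}: release is not in the set → false
  PR age < 104 hours: 156 < 104 is false
  target branch = develop: release == develop is false
  NOT lint checks passing: no → true
Combine:
[1.1.1.1.1.1] false OR false = false
[1.1.1.1.1] NOT false = true
[1.1.1.1.2] false OR false = false
[1.1.1.1] true AND false = false
[1.1.1] NOT false = true
[1.1] NOT true = false
[1.2] exactly-one(false, true, false) = true
[1] false AND true = false
[2.1.1.1.1.1] false AND true = false
[2.1.1.1.1] NOT false = true
[2.1.1.1.2] true → false = false
[2.1.1.1] true → false = false
[2.1.1] NOT false = true
[2.1] NOT true = false
[2.2.4] false AND false = false
[2.2] false OR false OR true OR false = true
[2] false OR true = true
[root] false AND true = false
Overall: false → blocked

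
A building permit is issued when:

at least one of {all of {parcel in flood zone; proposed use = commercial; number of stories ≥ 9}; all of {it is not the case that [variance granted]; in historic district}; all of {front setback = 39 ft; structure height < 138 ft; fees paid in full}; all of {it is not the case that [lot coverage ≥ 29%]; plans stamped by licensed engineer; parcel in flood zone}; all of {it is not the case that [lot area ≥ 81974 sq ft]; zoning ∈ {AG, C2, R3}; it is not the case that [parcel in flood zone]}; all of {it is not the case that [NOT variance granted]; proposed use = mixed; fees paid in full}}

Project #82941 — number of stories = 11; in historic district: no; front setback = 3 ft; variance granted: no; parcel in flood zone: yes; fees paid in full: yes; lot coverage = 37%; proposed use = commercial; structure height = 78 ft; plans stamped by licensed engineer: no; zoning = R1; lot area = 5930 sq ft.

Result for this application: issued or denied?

Atomic conditions:
  parcel in flood zone: yes → true
  proposed use = commercial: commercial == commercial is true
  number of stories ≥ 9: 11 ≥ 9 is true
  variance granted: no → false
  in historic district: no → false
  front setback = 39 ft: 3 == 39 is false
  structure height < 138 ft: 78 < 138 is true
  fees paid in full: yes → true
  lot coverage ≥ 29%: 37 ≥ 29 is true
  plans stamped by licensed engineer: no → false
  lot area ≥ 81974 sq ft: 5930 ≥ 81974 is false
  zoning ∈ {AG, C2, R3}: R1 is not in the set → false
  NOT variance granted: no → true
  proposed use = mixed: commercial == mixed is false
Combine:
[1] true AND true AND true = true
[2.1] NOT false = true
[2] true AND false = false
[3] false AND true AND true = false
[4.1] NOT true = false
[4] false AND false AND true = false
[5.1] NOT false = true
[5.3] NOT true = false
[5] true AND false AND false = false
[6.1] NOT true = false
[6] false AND false AND true = false
[root] true OR false OR false OR false OR false OR false = true
Overall: true → issued

Issued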